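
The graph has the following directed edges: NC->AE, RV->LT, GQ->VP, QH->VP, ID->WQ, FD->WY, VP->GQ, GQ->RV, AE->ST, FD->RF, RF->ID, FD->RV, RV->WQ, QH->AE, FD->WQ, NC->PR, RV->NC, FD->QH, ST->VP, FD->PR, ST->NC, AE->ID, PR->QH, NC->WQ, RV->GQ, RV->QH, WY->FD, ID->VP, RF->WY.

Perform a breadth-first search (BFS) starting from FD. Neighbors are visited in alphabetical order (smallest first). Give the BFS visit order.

Visit FD; enqueue PR, QH, RF, RV, WQ, WY → queue [PR, QH, RF, RV, WQ, WY]
Visit PR → queue [QH, RF, RV, WQ, WY]
Visit QH; enqueue AE, VP → queue [RF, RV, WQ, WY, AE, VP]
Visit RF; enqueue ID → queue [RV, WQ, WY, AE, VP, ID]
Visit RV; enqueue GQ, LT, NC → queue [WQ, WY, AE, VP, ID, GQ, LT, NC]
Visit WQ → queue [WY, AE, VP, ID, GQ, LT, NC]
Visit WY → queue [AE, VP, ID, GQ, LT, NC]
Visit AE; enqueue ST → queue [VP, ID, GQ, LT, NC, ST]
Visit VP → queue [ID, GQ, LT, NC, ST]
Visit ID → queue [GQ, LT, NC, ST]
Visit GQ → queue [LT, NC, ST]
Visit LT → queue [NC, ST]
Visit NC → queue [ST]
Visit ST → queue []

FD -> PR -> QH -> RF -> RV -> WQ -> WY -> AE -> VP -> ID -> GQ -> LT -> NC -> ST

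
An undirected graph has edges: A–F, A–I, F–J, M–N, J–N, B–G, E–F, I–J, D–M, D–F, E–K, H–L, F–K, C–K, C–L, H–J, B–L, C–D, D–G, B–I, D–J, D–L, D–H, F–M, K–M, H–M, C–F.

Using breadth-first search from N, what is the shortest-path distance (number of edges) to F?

2

Level 0: N
Level 1: J, M
Level 2: D, F, H, I, K
Level 3: A, B, C, E, G, L
F first appears at level 2.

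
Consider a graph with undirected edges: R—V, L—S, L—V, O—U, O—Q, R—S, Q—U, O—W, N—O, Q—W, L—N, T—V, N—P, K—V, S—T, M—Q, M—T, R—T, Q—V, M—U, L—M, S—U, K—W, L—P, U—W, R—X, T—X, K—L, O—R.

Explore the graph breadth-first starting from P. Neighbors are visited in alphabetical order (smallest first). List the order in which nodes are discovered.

P, L, N, K, M, S, V, O, W, Q, T, U, R, X

Visit P; enqueue L, N → queue [L, N]
Visit L; enqueue K, M, S, V → queue [N, K, M, S, V]
Visit N; enqueue O → queue [K, M, S, V, O]
Visit K; enqueue W → queue [M, S, V, O, W]
Visit M; enqueue Q, T, U → queue [S, V, O, W, Q, T, U]
Visit S; enqueue R → queue [V, O, W, Q, T, U, R]
Visit V → queue [O, W, Q, T, U, R]
Visit O → queue [W, Q, T, U, R]
Visit W → queue [Q, T, U, R]
Visit Q → queue [T, U, R]
Visit T; enqueue X → queue [U, R, X]
Visit U → queue [R, X]
Visit R → queue [X]
Visit X → queue []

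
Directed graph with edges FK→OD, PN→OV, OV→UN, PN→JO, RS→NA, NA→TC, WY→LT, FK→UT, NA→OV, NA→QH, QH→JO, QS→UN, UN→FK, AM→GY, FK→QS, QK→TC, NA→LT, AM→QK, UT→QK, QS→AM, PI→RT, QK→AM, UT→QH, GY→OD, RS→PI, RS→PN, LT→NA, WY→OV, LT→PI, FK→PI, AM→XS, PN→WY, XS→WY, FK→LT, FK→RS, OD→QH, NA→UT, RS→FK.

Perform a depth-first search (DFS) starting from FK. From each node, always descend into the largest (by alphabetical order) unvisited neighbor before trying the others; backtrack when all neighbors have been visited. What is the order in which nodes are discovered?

Visit FK
FK → UT
UT → QK
QK → TC
QK → AM
AM → XS
XS → WY
WY → OV
OV → UN
WY → LT
LT → PI
PI → RT
LT → NA
NA → QH
QH → JO
AM → GY
GY → OD
FK → RS
RS → PN
FK → QS

FK -> UT -> QK -> TC -> AM -> XS -> WY -> OV -> UN -> LT -> PI -> RT -> NA -> QH -> JO -> GY -> OD -> RS -> PN -> QS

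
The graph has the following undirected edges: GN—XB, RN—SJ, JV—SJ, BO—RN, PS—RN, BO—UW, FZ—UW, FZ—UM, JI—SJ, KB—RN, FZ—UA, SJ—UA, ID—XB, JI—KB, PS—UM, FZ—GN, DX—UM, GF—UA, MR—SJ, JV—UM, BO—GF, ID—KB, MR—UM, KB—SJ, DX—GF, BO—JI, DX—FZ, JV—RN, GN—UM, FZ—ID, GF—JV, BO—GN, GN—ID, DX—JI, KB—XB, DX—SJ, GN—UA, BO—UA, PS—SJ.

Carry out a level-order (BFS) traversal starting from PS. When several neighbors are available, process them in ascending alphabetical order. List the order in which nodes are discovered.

Visit PS; enqueue RN, SJ, UM → queue [RN, SJ, UM]
Visit RN; enqueue BO, JV, KB → queue [SJ, UM, BO, JV, KB]
Visit SJ; enqueue DX, JI, MR, UA → queue [UM, BO, JV, KB, DX, JI, MR, UA]
Visit UM; enqueue FZ, GN → queue [BO, JV, KB, DX, JI, MR, UA, FZ, GN]
Visit BO; enqueue GF, UW → queue [JV, KB, DX, JI, MR, UA, FZ, GN, GF, UW]
Visit JV → queue [KB, DX, JI, MR, UA, FZ, GN, GF, UW]
Visit KB; enqueue ID, XB → queue [DX, JI, MR, UA, FZ, GN, GF, UW, ID, XB]
Visit DX → queue [JI, MR, UA, FZ, GN, GF, UW, ID, XB]
Visit JI → queue [MR, UA, FZ, GN, GF, UW, ID, XB]
Visit MR → queue [UA, FZ, GN, GF, UW, ID, XB]
Visit UA → queue [FZ, GN, GF, UW, ID, XB]
Visit FZ → queue [GN, GF, UW, ID, XB]
Visit GN → queue [GF, UW, ID, XB]
Visit GF → queue [UW, ID, XB]
Visit UW → queue [ID, XB]
Visit ID → queue [XB]
Visit XB → queue []

PS -> RN -> SJ -> UM -> BO -> JV -> KB -> DX -> JI -> MR -> UA -> FZ -> GN -> GF -> UW -> ID -> XB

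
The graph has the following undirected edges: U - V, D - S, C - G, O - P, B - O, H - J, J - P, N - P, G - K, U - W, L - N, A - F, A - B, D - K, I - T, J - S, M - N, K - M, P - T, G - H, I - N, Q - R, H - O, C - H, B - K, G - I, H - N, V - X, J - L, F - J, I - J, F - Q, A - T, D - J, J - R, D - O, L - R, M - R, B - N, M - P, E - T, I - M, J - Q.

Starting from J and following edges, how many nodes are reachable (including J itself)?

BFS from J visits: J, S, R, Q, P, L, I, H, F, D, M, T, O, N, G, C, A, K, E, B
Reachable nodes: 20 of 24 total.

20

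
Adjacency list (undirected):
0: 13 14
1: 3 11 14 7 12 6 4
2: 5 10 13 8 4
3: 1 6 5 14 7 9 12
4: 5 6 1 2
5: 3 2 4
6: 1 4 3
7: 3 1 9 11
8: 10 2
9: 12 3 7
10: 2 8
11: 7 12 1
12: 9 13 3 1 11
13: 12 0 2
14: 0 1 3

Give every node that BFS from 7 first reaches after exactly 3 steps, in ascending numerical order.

Level 0: 7
Level 1: 1, 3, 9, 11
Level 2: 4, 5, 6, 12, 14
Level 3: 0, 2, 13
Level 4: 8, 10

0, 2, 13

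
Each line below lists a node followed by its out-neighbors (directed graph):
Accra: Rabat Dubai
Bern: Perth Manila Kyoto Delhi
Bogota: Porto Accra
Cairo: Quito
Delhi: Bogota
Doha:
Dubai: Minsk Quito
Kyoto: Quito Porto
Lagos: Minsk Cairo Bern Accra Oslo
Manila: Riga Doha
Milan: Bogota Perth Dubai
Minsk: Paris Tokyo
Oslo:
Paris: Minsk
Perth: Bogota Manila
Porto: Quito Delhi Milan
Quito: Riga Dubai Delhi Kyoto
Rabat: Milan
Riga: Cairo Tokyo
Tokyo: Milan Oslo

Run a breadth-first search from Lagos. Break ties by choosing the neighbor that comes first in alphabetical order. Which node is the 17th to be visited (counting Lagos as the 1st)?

Visit Lagos; enqueue Accra, Bern, Cairo, Minsk, Oslo → queue [Accra, Bern, Cairo, Minsk, Oslo]
Visit Accra; enqueue Dubai, Rabat → queue [Bern, Cairo, Minsk, Oslo, Dubai, Rabat]
Visit Bern; enqueue Delhi, Kyoto, Manila, Perth → queue [Cairo, Minsk, Oslo, Dubai, Rabat, Delhi, Kyoto, Manila, Perth]
Visit Cairo; enqueue Quito → queue [Minsk, Oslo, Dubai, Rabat, Delhi, Kyoto, Manila, Perth, Quito]
Visit Minsk; enqueue Paris, Tokyo → queue [Oslo, Dubai, Rabat, Delhi, Kyoto, Manila, Perth, Quito, Paris, Tokyo]
Visit Oslo → queue [Dubai, Rabat, Delhi, Kyoto, Manila, Perth, Quito, Paris, Tokyo]
Visit Dubai → queue [Rabat, Delhi, Kyoto, Manila, Perth, Quito, Paris, Tokyo]
Visit Rabat; enqueue Milan → queue [Delhi, Kyoto, Manila, Perth, Quito, Paris, Tokyo, Milan]
Visit Delhi; enqueue Bogota → queue [Kyoto, Manila, Perth, Quito, Paris, Tokyo, Milan, Bogota]
Visit Kyoto; enqueue Porto → queue [Manila, Perth, Quito, Paris, Tokyo, Milan, Bogota, Porto]
Visit Manila; enqueue Doha, Riga → queue [Perth, Quito, Paris, Tokyo, Milan, Bogota, Porto, Doha, Riga]
Visit Perth → queue [Quito, Paris, Tokyo, Milan, Bogota, Porto, Doha, Riga]
Visit Quito → queue [Paris, Tokyo, Milan, Bogota, Porto, Doha, Riga]
Visit Paris → queue [Tokyo, Milan, Bogota, Porto, Doha, Riga]
Visit Tokyo → queue [Milan, Bogota, Porto, Doha, Riga]
Visit Milan → queue [Bogota, Porto, Doha, Riga]
Visit Bogota → queue [Porto, Doha, Riga]
Visit Porto → queue [Doha, Riga]
Visit Doha → queue [Riga]
Visit Riga → queue []

Visit order: Lagos, Accra, Bern, Cairo, Minsk, Oslo, Dubai, Rabat, Delhi, Kyoto, Manila, Perth, Quito, Paris, Tokyo, Milan, Bogota, Porto, Doha, Riga

Bogota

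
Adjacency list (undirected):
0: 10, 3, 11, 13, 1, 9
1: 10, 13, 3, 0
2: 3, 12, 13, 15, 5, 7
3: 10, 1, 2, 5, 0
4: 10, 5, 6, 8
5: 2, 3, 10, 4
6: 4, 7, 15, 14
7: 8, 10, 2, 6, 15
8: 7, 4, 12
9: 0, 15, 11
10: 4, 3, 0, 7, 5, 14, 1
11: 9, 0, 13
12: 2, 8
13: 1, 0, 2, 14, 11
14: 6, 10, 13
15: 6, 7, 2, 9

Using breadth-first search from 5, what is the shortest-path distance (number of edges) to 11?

Level 0: 5
Level 1: 2, 3, 4, 10
Level 2: 0, 1, 6, 7, 8, 12, 13, 14, 15
Level 3: 9, 11
11 first appears at level 3.

3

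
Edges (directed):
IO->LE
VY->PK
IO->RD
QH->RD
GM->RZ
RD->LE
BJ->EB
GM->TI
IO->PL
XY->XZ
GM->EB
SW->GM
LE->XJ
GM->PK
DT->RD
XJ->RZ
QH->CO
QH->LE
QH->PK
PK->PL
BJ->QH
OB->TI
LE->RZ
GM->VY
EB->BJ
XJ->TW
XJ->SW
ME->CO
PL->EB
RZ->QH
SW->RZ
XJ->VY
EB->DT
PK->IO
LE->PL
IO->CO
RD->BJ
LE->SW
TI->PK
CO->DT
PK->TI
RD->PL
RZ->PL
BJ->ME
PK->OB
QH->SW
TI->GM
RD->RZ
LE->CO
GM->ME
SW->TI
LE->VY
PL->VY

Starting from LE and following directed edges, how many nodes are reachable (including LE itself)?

19

BFS from LE visits: LE, CO, PL, RZ, SW, VY, XJ, DT, EB, QH, GM, TI, PK, TW, RD, BJ, ME, IO, OB
Reachable nodes: 19 of 21 total.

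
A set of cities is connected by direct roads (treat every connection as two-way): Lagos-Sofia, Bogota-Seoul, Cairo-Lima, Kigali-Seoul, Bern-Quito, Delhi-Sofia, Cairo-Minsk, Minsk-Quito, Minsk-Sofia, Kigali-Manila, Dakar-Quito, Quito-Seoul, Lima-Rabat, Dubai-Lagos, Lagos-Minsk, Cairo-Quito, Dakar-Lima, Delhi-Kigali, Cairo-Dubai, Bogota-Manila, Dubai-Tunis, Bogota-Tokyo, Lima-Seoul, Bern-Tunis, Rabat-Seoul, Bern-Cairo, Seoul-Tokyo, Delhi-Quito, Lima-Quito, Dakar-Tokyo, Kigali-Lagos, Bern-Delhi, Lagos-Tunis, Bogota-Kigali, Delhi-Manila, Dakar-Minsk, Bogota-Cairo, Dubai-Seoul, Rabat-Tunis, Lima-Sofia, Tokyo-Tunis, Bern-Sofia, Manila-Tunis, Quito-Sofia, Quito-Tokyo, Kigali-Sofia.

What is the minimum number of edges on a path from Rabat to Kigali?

2

Level 0: Rabat
Level 1: Lima, Seoul, Tunis
Level 2: Bern, Bogota, Cairo, Dakar, Dubai, Kigali, Lagos, Manila, Quito, Sofia, Tokyo
Level 3: Delhi, Minsk
Kigali first appears at level 2.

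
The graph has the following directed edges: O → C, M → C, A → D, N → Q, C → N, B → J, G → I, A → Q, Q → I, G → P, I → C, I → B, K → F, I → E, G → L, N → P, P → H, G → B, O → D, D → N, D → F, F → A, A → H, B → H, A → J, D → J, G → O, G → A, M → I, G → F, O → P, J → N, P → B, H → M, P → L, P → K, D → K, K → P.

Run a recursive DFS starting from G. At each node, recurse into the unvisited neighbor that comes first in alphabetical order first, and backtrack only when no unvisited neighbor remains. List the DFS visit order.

G A D F J N P B H M C I E K L Q O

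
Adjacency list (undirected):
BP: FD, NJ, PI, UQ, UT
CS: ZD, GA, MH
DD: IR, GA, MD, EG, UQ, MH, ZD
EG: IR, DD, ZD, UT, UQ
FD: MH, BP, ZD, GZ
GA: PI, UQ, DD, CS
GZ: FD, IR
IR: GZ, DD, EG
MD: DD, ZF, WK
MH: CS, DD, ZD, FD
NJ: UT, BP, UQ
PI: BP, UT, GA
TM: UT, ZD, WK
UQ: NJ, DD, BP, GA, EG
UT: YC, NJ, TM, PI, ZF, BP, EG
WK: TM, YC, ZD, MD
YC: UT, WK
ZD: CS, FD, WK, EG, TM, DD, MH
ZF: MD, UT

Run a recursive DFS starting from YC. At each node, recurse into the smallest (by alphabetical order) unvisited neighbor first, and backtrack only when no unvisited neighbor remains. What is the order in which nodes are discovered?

Visit YC
YC → UT
UT → BP
BP → FD
FD → GZ
GZ → IR
IR → DD
DD → EG
EG → UQ
UQ → GA
GA → CS
CS → MH
MH → ZD
ZD → TM
TM → WK
WK → MD
MD → ZF
GA → PI
UQ → NJ

YC, UT, BP, FD, GZ, IR, DD, EG, UQ, GA, CS, MH, ZD, TM, WK, MD, ZF, PI, NJ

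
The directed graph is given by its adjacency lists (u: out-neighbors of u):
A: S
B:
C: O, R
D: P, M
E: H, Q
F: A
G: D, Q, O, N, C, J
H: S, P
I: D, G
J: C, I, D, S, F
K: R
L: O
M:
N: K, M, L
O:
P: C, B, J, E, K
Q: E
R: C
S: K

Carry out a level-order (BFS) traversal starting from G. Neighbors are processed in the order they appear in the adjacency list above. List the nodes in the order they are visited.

Visit G; enqueue D, Q, O, N, C, J → queue [D, Q, O, N, C, J]
Visit D; enqueue P, M → queue [Q, O, N, C, J, P, M]
Visit Q; enqueue E → queue [O, N, C, J, P, M, E]
Visit O → queue [N, C, J, P, M, E]
Visit N; enqueue K, L → queue [C, J, P, M, E, K, L]
Visit C; enqueue R → queue [J, P, M, E, K, L, R]
Visit J; enqueue I, S, F → queue [P, M, E, K, L, R, I, S, F]
Visit P; enqueue B → queue [M, E, K, L, R, I, S, F, B]
Visit M → queue [E, K, L, R, I, S, F, B]
Visit E; enqueue H → queue [K, L, R, I, S, F, B, H]
Visit K → queue [L, R, I, S, F, B, H]
Visit L → queue [R, I, S, F, B, H]
Visit R → queue [I, S, F, B, H]
Visit I → queue [S, F, B, H]
Visit S → queue [F, B, H]
Visit F; enqueue A → queue [B, H, A]
Visit B → queue [H, A]
Visit H → queue [A]
Visit A → queue []

G, D, Q, O, N, C, J, P, M, E, K, L, R, I, S, F, B, H, A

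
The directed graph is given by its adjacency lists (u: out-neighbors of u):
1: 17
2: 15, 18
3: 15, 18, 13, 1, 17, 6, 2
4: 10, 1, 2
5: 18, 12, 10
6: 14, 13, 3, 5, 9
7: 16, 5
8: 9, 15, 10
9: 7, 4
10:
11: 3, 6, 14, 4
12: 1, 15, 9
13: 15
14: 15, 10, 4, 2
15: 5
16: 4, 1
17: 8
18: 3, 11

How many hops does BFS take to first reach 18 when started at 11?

2

Level 0: 11
Level 1: 3, 4, 6, 14
Level 2: 1, 2, 5, 9, 10, 13, 15, 17, 18
Level 3: 7, 8, 12
Level 4: 16
18 first appears at level 2.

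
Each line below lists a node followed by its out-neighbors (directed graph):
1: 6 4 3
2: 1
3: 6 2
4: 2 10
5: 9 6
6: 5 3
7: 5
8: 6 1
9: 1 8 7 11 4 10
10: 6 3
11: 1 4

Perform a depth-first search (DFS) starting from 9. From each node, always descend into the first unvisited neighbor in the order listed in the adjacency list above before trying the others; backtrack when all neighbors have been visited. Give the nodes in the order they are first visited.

9, 1, 6, 5, 3, 2, 4, 10, 8, 7, 11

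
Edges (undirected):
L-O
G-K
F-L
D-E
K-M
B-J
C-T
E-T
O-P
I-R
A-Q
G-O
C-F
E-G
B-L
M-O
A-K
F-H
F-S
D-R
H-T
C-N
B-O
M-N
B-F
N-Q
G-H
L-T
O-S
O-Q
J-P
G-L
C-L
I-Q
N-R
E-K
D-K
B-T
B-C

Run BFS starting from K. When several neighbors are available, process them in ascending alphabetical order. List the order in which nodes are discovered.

K → A → D → E → G → M → Q → R → T → H → L → O → N → I → B → C → F → P → S → J

Visit K; enqueue A, D, E, G, M → queue [A, D, E, G, M]
Visit A; enqueue Q → queue [D, E, G, M, Q]
Visit D; enqueue R → queue [E, G, M, Q, R]
Visit E; enqueue T → queue [G, M, Q, R, T]
Visit G; enqueue H, L, O → queue [M, Q, R, T, H, L, O]
Visit M; enqueue N → queue [Q, R, T, H, L, O, N]
Visit Q; enqueue I → queue [R, T, H, L, O, N, I]
Visit R → queue [T, H, L, O, N, I]
Visit T; enqueue B, C → queue [H, L, O, N, I, B, C]
Visit H; enqueue F → queue [L, O, N, I, B, C, F]
Visit L → queue [O, N, I, B, C, F]
Visit O; enqueue P, S → queue [N, I, B, C, F, P, S]
Visit N → queue [I, B, C, F, P, S]
Visit I → queue [B, C, F, P, S]
Visit B; enqueue J → queue [C, F, P, S, J]
Visit C → queue [F, P, S, J]
Visit F → queue [P, S, J]
Visit P → queue [S, J]
Visit S → queue [J]
Visit J → queue []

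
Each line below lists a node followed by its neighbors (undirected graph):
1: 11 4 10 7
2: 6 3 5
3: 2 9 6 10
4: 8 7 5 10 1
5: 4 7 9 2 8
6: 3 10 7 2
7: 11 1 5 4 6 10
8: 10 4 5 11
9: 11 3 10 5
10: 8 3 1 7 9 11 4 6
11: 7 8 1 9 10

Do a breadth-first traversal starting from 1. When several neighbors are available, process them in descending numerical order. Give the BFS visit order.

1 11 10 7 4 9 8 6 3 5 2

Visit 1; enqueue 11, 10, 7, 4 → queue [11, 10, 7, 4]
Visit 11; enqueue 9, 8 → queue [10, 7, 4, 9, 8]
Visit 10; enqueue 6, 3 → queue [7, 4, 9, 8, 6, 3]
Visit 7; enqueue 5 → queue [4, 9, 8, 6, 3, 5]
Visit 4 → queue [9, 8, 6, 3, 5]
Visit 9 → queue [8, 6, 3, 5]
Visit 8 → queue [6, 3, 5]
Visit 6; enqueue 2 → queue [3, 5, 2]
Visit 3 → queue [5, 2]
Visit 5 → queue [2]
Visit 2 → queue []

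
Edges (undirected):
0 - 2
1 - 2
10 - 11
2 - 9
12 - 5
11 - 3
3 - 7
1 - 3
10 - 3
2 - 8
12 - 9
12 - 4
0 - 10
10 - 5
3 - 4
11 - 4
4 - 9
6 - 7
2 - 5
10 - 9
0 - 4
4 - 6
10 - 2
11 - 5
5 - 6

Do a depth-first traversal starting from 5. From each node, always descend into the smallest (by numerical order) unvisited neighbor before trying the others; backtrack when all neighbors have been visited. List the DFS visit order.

5 2 0 4 3 1 7 6 10 9 12 11 8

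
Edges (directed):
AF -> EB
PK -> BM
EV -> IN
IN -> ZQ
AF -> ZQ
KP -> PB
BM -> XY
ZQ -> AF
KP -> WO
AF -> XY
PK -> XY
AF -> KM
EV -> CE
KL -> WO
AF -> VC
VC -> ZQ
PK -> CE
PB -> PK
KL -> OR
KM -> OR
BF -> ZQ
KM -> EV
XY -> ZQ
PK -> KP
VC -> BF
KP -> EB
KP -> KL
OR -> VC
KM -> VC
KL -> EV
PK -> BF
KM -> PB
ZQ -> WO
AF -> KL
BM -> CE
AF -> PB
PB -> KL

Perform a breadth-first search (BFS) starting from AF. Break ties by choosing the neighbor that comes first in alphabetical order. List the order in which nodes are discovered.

AF, EB, KL, KM, PB, VC, XY, ZQ, EV, OR, WO, PK, BF, CE, IN, BM, KP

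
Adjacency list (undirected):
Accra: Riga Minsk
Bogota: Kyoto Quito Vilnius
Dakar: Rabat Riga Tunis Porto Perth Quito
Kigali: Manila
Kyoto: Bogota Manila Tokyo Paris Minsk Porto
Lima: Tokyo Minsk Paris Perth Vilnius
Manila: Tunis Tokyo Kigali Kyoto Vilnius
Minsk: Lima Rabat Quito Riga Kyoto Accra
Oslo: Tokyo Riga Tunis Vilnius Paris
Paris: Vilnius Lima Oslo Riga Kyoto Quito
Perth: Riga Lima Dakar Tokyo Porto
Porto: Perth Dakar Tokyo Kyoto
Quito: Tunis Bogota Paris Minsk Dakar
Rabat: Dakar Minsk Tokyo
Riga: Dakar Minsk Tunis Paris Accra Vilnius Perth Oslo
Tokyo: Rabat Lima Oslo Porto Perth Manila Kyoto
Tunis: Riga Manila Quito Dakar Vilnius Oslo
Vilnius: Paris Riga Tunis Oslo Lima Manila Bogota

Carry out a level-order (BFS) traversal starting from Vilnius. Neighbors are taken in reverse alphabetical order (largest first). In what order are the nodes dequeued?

Visit Vilnius; enqueue Tunis, Riga, Paris, Oslo, Manila, Lima, Bogota → queue [Tunis, Riga, Paris, Oslo, Manila, Lima, Bogota]
Visit Tunis; enqueue Quito, Dakar → queue [Riga, Paris, Oslo, Manila, Lima, Bogota, Quito, Dakar]
Visit Riga; enqueue Perth, Minsk, Accra → queue [Paris, Oslo, Manila, Lima, Bogota, Quito, Dakar, Perth, Minsk, Accra]
Visit Paris; enqueue Kyoto → queue [Oslo, Manila, Lima, Bogota, Quito, Dakar, Perth, Minsk, Accra, Kyoto]
Visit Oslo; enqueue Tokyo → queue [Manila, Lima, Bogota, Quito, Dakar, Perth, Minsk, Accra, Kyoto, Tokyo]
Visit Manila; enqueue Kigali → queue [Lima, Bogota, Quito, Dakar, Perth, Minsk, Accra, Kyoto, Tokyo, Kigali]
Visit Lima → queue [Bogota, Quito, Dakar, Perth, Minsk, Accra, Kyoto, Tokyo, Kigali]
Visit Bogota → queue [Quito, Dakar, Perth, Minsk, Accra, Kyoto, Tokyo, Kigali]
Visit Quito → queue [Dakar, Perth, Minsk, Accra, Kyoto, Tokyo, Kigali]
Visit Dakar; enqueue Rabat, Porto → queue [Perth, Minsk, Accra, Kyoto, Tokyo, Kigali, Rabat, Porto]
Visit Perth → queue [Minsk, Accra, Kyoto, Tokyo, Kigali, Rabat, Porto]
Visit Minsk → queue [Accra, Kyoto, Tokyo, Kigali, Rabat, Porto]
Visit Accra → queue [Kyoto, Tokyo, Kigali, Rabat, Porto]
Visit Kyoto → queue [Tokyo, Kigali, Rabat, Porto]
Visit Tokyo → queue [Kigali, Rabat, Porto]
Visit Kigali → queue [Rabat, Porto]
Visit Rabat → queue [Porto]
Visit Porto → queue []

Vilnius -> Tunis -> Riga -> Paris -> Oslo -> Manila -> Lima -> Bogota -> Quito -> Dakar -> Perth -> Minsk -> Accra -> Kyoto -> Tokyo -> Kigali -> Rabat -> Porto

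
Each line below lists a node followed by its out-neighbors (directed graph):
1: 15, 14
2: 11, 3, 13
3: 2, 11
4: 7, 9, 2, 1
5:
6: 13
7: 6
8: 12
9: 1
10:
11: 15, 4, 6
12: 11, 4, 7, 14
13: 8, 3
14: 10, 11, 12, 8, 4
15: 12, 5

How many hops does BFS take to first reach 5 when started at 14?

3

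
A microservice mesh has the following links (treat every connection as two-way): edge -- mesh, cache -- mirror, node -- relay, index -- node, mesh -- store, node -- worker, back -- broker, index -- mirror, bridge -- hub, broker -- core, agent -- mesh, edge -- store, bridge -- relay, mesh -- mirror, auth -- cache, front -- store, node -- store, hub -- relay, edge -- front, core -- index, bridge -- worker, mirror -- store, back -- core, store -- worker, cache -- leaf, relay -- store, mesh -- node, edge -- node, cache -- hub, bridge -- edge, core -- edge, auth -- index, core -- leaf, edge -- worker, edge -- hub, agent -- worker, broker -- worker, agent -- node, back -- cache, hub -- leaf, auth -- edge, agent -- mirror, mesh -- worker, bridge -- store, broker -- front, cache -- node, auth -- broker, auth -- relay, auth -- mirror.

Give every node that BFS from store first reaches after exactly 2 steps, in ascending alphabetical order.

Level 0: store
Level 1: bridge, edge, front, mesh, mirror, node, relay, worker
Level 2: agent, auth, broker, cache, core, hub, index
Level 3: back, leaf

agent, auth, broker, cache, core, hub, index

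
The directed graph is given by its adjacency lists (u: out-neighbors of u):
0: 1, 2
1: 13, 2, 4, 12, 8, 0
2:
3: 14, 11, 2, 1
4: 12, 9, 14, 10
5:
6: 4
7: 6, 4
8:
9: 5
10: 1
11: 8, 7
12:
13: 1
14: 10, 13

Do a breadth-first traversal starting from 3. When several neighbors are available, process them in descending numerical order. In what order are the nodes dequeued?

3 14 11 2 1 13 10 8 7 12 4 0 6 9 5

Visit 3; enqueue 14, 11, 2, 1 → queue [14, 11, 2, 1]
Visit 14; enqueue 13, 10 → queue [11, 2, 1, 13, 10]
Visit 11; enqueue 8, 7 → queue [2, 1, 13, 10, 8, 7]
Visit 2 → queue [1, 13, 10, 8, 7]
Visit 1; enqueue 12, 4, 0 → queue [13, 10, 8, 7, 12, 4, 0]
Visit 13 → queue [10, 8, 7, 12, 4, 0]
Visit 10 → queue [8, 7, 12, 4, 0]
Visit 8 → queue [7, 12, 4, 0]
Visit 7; enqueue 6 → queue [12, 4, 0, 6]
Visit 12 → queue [4, 0, 6]
Visit 4; enqueue 9 → queue [0, 6, 9]
Visit 0 → queue [6, 9]
Visit 6 → queue [9]
Visit 9; enqueue 5 → queue [5]
Visit 5 → queue []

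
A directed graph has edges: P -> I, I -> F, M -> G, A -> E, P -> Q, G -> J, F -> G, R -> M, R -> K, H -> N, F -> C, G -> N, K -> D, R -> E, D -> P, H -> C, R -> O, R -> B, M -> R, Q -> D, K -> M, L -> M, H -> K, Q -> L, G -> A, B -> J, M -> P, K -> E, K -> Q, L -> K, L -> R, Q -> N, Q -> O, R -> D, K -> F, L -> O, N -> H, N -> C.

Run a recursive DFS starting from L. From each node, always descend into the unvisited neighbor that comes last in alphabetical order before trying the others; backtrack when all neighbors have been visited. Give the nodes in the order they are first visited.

Visit L
L → R
R → O
R → M
M → P
P → Q
Q → N
N → H
H → K
K → F
F → G
G → J
G → A
A → E
F → C
K → D
P → I
R → B

L R O M P Q N H K F G J A E C D I B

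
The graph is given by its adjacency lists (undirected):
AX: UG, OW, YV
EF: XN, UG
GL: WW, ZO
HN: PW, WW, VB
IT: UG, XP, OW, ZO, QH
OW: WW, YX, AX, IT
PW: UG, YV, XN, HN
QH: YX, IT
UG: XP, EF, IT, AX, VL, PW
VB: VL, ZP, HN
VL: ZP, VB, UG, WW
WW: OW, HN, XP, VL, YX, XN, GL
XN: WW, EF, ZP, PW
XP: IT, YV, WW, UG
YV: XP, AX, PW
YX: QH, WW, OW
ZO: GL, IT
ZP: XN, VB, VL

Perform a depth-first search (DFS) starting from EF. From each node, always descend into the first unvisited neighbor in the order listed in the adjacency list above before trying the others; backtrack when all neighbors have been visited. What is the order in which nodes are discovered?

Visit EF
EF → XN
XN → WW
WW → OW
OW → YX
YX → QH
QH → IT
IT → UG
UG → XP
XP → YV
YV → AX
YV → PW
PW → HN
HN → VB
VB → VL
VL → ZP
IT → ZO
ZO → GL

EF -> XN -> WW -> OW -> YX -> QH -> IT -> UG -> XP -> YV -> AX -> PW -> HN -> VB -> VL -> ZP -> ZO -> GL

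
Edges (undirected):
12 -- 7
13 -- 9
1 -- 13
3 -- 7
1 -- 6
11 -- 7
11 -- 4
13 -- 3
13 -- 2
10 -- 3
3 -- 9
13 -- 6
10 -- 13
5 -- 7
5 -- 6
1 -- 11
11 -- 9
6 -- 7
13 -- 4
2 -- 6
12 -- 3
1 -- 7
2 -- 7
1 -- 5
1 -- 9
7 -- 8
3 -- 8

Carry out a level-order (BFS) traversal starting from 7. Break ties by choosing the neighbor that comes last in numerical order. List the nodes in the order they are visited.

7, 12, 11, 8, 6, 5, 3, 2, 1, 9, 4, 13, 10

Visit 7; enqueue 12, 11, 8, 6, 5, 3, 2, 1 → queue [12, 11, 8, 6, 5, 3, 2, 1]
Visit 12 → queue [11, 8, 6, 5, 3, 2, 1]
Visit 11; enqueue 9, 4 → queue [8, 6, 5, 3, 2, 1, 9, 4]
Visit 8 → queue [6, 5, 3, 2, 1, 9, 4]
Visit 6; enqueue 13 → queue [5, 3, 2, 1, 9, 4, 13]
Visit 5 → queue [3, 2, 1, 9, 4, 13]
Visit 3; enqueue 10 → queue [2, 1, 9, 4, 13, 10]
Visit 2 → queue [1, 9, 4, 13, 10]
Visit 1 → queue [9, 4, 13, 10]
Visit 9 → queue [4, 13, 10]
Visit 4 → queue [13, 10]
Visit 13 → queue [10]
Visit 10 → queue []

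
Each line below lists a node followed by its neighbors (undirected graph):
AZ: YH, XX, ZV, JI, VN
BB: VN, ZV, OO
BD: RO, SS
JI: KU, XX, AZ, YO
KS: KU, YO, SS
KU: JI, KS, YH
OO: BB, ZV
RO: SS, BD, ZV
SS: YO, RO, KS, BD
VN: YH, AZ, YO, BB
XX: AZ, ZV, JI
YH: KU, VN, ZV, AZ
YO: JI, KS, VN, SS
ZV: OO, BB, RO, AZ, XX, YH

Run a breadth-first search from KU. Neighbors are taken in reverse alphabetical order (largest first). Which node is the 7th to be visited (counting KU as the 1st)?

AZ

Visit KU; enqueue YH, KS, JI → queue [YH, KS, JI]
Visit YH; enqueue ZV, VN, AZ → queue [KS, JI, ZV, VN, AZ]
Visit KS; enqueue YO, SS → queue [JI, ZV, VN, AZ, YO, SS]
Visit JI; enqueue XX → queue [ZV, VN, AZ, YO, SS, XX]
Visit ZV; enqueue RO, OO, BB → queue [VN, AZ, YO, SS, XX, RO, OO, BB]
Visit VN → queue [AZ, YO, SS, XX, RO, OO, BB]
Visit AZ → queue [YO, SS, XX, RO, OO, BB]
Visit YO → queue [SS, XX, RO, OO, BB]
Visit SS; enqueue BD → queue [XX, RO, OO, BB, BD]
Visit XX → queue [RO, OO, BB, BD]
Visit RO → queue [OO, BB, BD]
Visit OO → queue [BB, BD]
Visit BB → queue [BD]
Visit BD → queue []

Visit order: KU, YH, KS, JI, ZV, VN, AZ, YO, SS, XX, RO, OO, BB, BD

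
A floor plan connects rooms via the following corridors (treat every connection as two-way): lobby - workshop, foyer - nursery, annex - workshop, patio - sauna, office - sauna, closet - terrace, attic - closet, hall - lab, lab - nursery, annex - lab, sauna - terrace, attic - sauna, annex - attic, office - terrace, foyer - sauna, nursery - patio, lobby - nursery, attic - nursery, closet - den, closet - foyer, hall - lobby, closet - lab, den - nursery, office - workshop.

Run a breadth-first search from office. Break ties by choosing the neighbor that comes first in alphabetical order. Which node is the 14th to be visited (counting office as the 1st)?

hall

Visit office; enqueue sauna, terrace, workshop → queue [sauna, terrace, workshop]
Visit sauna; enqueue attic, foyer, patio → queue [terrace, workshop, attic, foyer, patio]
Visit terrace; enqueue closet → queue [workshop, attic, foyer, patio, closet]
Visit workshop; enqueue annex, lobby → queue [attic, foyer, patio, closet, annex, lobby]
Visit attic; enqueue nursery → queue [foyer, patio, closet, annex, lobby, nursery]
Visit foyer → queue [patio, closet, annex, lobby, nursery]
Visit patio → queue [closet, annex, lobby, nursery]
Visit closet; enqueue den, lab → queue [annex, lobby, nursery, den, lab]
Visit annex → queue [lobby, nursery, den, lab]
Visit lobby; enqueue hall → queue [nursery, den, lab, hall]
Visit nursery → queue [den, lab, hall]
Visit den → queue [lab, hall]
Visit lab → queue [hall]
Visit hall → queue []

Visit order: office, sauna, terrace, workshop, attic, foyer, patio, closet, annex, lobby, nursery, den, lab, hall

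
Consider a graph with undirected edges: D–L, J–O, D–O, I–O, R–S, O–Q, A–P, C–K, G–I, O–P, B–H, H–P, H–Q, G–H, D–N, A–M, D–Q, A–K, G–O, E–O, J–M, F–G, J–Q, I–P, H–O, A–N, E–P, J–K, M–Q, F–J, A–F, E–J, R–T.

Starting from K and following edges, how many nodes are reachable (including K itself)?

BFS from K visits: K, A, C, J, F, M, N, P, E, O, Q, G, D, H, I, L, B
Reachable nodes: 17 of 20 total.

17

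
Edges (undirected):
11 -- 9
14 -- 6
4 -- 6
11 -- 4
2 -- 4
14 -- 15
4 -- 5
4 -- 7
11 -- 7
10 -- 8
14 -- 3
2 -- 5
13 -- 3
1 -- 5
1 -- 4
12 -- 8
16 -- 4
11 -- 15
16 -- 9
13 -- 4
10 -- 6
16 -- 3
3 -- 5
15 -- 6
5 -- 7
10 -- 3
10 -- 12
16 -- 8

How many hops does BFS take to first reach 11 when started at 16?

2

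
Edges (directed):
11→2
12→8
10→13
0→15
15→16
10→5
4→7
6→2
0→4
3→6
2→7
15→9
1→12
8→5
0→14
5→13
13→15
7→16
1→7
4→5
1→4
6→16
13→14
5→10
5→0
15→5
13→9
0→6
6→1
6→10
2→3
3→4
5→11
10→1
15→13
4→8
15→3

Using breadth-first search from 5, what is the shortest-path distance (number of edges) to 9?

Level 0: 5
Level 1: 0, 10, 11, 13
Level 2: 1, 2, 4, 6, 9, 14, 15
Level 3: 3, 7, 8, 12, 16
9 first appears at level 2.

2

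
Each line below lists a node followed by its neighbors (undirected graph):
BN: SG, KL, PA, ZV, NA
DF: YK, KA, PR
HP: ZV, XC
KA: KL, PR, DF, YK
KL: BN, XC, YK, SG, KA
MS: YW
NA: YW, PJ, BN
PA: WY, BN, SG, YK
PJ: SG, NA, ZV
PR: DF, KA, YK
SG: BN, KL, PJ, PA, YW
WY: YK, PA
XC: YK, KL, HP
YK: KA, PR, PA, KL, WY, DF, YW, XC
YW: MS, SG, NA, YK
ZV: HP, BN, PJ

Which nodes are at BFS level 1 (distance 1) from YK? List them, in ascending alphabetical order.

DF, KA, KL, PA, PR, WY, XC, YW

Level 0: YK
Level 1: DF, KA, KL, PA, PR, WY, XC, YW
Level 2: BN, HP, MS, NA, SG
Level 3: PJ, ZV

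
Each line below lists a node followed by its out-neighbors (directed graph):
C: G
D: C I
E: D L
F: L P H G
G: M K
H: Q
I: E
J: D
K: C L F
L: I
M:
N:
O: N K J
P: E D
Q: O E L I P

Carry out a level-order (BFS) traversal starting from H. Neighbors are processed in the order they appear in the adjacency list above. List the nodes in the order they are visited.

H, Q, O, E, L, I, P, N, K, J, D, C, F, G, M

Visit H; enqueue Q → queue [Q]
Visit Q; enqueue O, E, L, I, P → queue [O, E, L, I, P]
Visit O; enqueue N, K, J → queue [E, L, I, P, N, K, J]
Visit E; enqueue D → queue [L, I, P, N, K, J, D]
Visit L → queue [I, P, N, K, J, D]
Visit I → queue [P, N, K, J, D]
Visit P → queue [N, K, J, D]
Visit N → queue [K, J, D]
Visit K; enqueue C, F → queue [J, D, C, F]
Visit J → queue [D, C, F]
Visit D → queue [C, F]
Visit C; enqueue G → queue [F, G]
Visit F → queue [G]
Visit G; enqueue M → queue [M]
Visit M → queue []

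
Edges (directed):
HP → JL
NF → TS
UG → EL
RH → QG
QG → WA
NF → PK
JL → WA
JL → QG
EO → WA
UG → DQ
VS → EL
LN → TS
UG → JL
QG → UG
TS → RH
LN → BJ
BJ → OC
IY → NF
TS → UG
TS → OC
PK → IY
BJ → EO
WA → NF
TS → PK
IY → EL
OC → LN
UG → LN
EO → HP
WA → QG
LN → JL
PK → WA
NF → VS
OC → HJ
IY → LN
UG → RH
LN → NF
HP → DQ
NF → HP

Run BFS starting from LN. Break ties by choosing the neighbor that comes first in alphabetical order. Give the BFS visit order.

LN, BJ, JL, NF, TS, EO, OC, QG, WA, HP, PK, VS, RH, UG, HJ, DQ, IY, EL

Visit LN; enqueue BJ, JL, NF, TS → queue [BJ, JL, NF, TS]
Visit BJ; enqueue EO, OC → queue [JL, NF, TS, EO, OC]
Visit JL; enqueue QG, WA → queue [NF, TS, EO, OC, QG, WA]
Visit NF; enqueue HP, PK, VS → queue [TS, EO, OC, QG, WA, HP, PK, VS]
Visit TS; enqueue RH, UG → queue [EO, OC, QG, WA, HP, PK, VS, RH, UG]
Visit EO → queue [OC, QG, WA, HP, PK, VS, RH, UG]
Visit OC; enqueue HJ → queue [QG, WA, HP, PK, VS, RH, UG, HJ]
Visit QG → queue [WA, HP, PK, VS, RH, UG, HJ]
Visit WA → queue [HP, PK, VS, RH, UG, HJ]
Visit HP; enqueue DQ → queue [PK, VS, RH, UG, HJ, DQ]
Visit PK; enqueue IY → queue [VS, RH, UG, HJ, DQ, IY]
Visit VS; enqueue EL → queue [RH, UG, HJ, DQ, IY, EL]
Visit RH → queue [UG, HJ, DQ, IY, EL]
Visit UG → queue [HJ, DQ, IY, EL]
Visit HJ → queue [DQ, IY, EL]
Visit DQ → queue [IY, EL]
Visit IY → queue [EL]
Visit EL → queue []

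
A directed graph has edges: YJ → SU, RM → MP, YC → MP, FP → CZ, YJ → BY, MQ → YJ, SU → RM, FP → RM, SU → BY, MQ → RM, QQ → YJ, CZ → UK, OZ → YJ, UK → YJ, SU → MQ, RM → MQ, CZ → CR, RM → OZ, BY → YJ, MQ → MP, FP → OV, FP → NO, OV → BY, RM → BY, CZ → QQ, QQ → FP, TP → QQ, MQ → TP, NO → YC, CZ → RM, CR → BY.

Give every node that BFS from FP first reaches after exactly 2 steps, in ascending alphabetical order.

Level 0: FP
Level 1: CZ, NO, OV, RM
Level 2: BY, CR, MP, MQ, OZ, QQ, UK, YC
Level 3: TP, YJ
Level 4: SU

BY, CR, MP, MQ, OZ, QQ, UK, YC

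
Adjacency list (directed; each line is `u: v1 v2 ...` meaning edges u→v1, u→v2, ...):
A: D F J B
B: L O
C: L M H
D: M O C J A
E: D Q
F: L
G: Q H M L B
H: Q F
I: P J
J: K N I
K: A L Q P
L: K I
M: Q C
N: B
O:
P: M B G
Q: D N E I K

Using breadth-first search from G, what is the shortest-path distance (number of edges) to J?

3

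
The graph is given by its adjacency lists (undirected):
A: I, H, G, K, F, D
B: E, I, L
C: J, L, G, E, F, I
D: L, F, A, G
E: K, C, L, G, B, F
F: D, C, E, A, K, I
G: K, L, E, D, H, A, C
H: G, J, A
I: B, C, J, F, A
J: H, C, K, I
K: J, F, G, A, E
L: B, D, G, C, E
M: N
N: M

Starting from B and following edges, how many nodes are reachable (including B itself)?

BFS from B visits: B, E, I, L, K, C, G, F, J, A, D, H
Reachable nodes: 12 of 14 total.

12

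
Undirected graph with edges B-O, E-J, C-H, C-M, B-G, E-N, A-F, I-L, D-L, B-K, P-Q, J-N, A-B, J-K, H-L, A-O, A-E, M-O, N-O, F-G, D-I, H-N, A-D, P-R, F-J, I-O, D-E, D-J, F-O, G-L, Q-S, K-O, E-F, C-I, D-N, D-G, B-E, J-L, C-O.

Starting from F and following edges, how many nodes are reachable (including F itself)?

15

BFS from F visits: F, A, E, G, J, O, B, D, N, L, K, C, I, M, H
Reachable nodes: 15 of 19 total.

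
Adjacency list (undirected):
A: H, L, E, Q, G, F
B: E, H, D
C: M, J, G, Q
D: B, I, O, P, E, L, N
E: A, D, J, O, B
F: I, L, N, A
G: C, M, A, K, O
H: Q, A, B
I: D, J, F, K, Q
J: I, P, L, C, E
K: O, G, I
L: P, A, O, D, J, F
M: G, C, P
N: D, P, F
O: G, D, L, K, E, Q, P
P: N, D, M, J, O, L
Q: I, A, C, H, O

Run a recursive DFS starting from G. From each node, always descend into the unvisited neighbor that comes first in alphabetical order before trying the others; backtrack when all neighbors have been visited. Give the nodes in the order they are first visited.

G -> A -> E -> B -> D -> I -> F -> L -> J -> C -> M -> P -> N -> O -> K -> Q -> H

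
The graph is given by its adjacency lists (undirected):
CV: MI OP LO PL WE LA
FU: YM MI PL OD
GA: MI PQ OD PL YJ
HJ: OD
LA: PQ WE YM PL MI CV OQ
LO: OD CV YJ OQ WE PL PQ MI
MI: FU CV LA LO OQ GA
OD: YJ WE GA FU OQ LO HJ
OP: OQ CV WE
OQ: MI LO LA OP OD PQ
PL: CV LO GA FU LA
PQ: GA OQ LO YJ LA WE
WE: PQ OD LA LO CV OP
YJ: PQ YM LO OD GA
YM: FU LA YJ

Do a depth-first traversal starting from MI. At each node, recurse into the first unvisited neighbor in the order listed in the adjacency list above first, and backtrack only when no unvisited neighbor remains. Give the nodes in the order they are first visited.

MI -> FU -> YM -> LA -> PQ -> GA -> OD -> YJ -> LO -> CV -> OP -> OQ -> WE -> PL -> HJ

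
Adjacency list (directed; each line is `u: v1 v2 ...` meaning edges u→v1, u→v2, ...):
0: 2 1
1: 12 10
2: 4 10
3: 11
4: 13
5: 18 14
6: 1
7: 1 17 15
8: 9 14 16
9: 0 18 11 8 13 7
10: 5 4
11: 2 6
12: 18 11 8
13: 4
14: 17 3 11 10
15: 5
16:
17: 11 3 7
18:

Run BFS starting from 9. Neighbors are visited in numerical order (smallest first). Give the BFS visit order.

9, 0, 7, 8, 11, 13, 18, 1, 2, 15, 17, 14, 16, 6, 4, 10, 12, 5, 3

Visit 9; enqueue 0, 7, 8, 11, 13, 18 → queue [0, 7, 8, 11, 13, 18]
Visit 0; enqueue 1, 2 → queue [7, 8, 11, 13, 18, 1, 2]
Visit 7; enqueue 15, 17 → queue [8, 11, 13, 18, 1, 2, 15, 17]
Visit 8; enqueue 14, 16 → queue [11, 13, 18, 1, 2, 15, 17, 14, 16]
Visit 11; enqueue 6 → queue [13, 18, 1, 2, 15, 17, 14, 16, 6]
Visit 13; enqueue 4 → queue [18, 1, 2, 15, 17, 14, 16, 6, 4]
Visit 18 → queue [1, 2, 15, 17, 14, 16, 6, 4]
Visit 1; enqueue 10, 12 → queue [2, 15, 17, 14, 16, 6, 4, 10, 12]
Visit 2 → queue [15, 17, 14, 16, 6, 4, 10, 12]
Visit 15; enqueue 5 → queue [17, 14, 16, 6, 4, 10, 12, 5]
Visit 17; enqueue 3 → queue [14, 16, 6, 4, 10, 12, 5, 3]
Visit 14 → queue [16, 6, 4, 10, 12, 5, 3]
Visit 16 → queue [6, 4, 10, 12, 5, 3]
Visit 6 → queue [4, 10, 12, 5, 3]
Visit 4 → queue [10, 12, 5, 3]
Visit 10 → queue [12, 5, 3]
Visit 12 → queue [5, 3]
Visit 5 → queue [3]
Visit 3 → queue []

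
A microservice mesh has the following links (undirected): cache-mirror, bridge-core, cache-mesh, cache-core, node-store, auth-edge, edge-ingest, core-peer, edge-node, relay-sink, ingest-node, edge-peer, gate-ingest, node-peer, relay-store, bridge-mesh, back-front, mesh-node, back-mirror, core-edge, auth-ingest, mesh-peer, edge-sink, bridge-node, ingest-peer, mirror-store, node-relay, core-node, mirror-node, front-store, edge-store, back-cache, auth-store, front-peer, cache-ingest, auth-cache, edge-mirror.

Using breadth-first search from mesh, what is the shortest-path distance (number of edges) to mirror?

Level 0: mesh
Level 1: bridge, cache, node, peer
Level 2: auth, back, core, edge, front, ingest, mirror, relay, store
Level 3: gate, sink
mirror first appears at level 2.

2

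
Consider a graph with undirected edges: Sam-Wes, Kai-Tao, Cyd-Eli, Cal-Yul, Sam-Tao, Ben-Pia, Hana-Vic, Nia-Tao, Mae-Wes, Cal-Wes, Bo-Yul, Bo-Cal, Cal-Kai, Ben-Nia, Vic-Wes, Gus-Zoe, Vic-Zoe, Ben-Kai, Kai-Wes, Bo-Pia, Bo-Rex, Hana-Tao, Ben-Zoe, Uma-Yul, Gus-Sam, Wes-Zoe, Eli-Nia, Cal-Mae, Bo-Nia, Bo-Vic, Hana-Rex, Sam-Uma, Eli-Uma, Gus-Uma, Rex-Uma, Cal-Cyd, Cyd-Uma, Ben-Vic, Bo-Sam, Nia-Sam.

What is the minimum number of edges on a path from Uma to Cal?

2

Level 0: Uma
Level 1: Cyd, Eli, Gus, Rex, Sam, Yul
Level 2: Bo, Cal, Hana, Nia, Tao, Wes, Zoe
Level 3: Ben, Kai, Mae, Pia, Vic
Cal first appears at level 2.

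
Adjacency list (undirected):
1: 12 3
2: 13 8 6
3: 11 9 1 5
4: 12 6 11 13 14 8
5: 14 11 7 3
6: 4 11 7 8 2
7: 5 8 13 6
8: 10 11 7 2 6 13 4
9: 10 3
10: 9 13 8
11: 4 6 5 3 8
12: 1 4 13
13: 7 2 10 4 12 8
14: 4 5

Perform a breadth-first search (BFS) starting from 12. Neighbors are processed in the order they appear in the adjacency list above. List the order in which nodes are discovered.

12, 1, 4, 13, 3, 6, 11, 14, 8, 7, 2, 10, 9, 5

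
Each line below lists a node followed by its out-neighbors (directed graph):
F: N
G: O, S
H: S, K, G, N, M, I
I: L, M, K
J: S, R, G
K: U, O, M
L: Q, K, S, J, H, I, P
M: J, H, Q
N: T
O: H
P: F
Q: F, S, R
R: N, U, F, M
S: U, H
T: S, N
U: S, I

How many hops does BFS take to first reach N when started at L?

2

Level 0: L
Level 1: H, I, J, K, P, Q, S
Level 2: F, G, M, N, O, R, U
Level 3: T
N first appears at level 2.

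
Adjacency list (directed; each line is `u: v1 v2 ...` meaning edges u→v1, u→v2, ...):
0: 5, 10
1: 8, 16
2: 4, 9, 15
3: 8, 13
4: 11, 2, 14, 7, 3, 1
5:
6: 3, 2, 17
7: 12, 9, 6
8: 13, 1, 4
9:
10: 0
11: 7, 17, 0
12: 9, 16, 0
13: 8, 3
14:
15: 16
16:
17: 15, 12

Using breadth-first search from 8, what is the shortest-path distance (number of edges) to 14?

2

Level 0: 8
Level 1: 1, 4, 13
Level 2: 2, 3, 7, 11, 14, 16
Level 3: 0, 6, 9, 12, 15, 17
Level 4: 5, 10
14 first appears at level 2.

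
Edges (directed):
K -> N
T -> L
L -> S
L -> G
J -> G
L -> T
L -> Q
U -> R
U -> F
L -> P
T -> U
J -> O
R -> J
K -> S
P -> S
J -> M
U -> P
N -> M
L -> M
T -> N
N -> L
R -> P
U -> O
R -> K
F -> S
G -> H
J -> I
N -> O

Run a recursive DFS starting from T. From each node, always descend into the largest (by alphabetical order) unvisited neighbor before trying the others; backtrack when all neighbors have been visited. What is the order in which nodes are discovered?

T U R P S K N O M L Q G H J I F

Visit T
T → U
U → R
R → P
P → S
R → K
K → N
N → O
N → M
N → L
L → Q
L → G
G → H
R → J
J → I
U → F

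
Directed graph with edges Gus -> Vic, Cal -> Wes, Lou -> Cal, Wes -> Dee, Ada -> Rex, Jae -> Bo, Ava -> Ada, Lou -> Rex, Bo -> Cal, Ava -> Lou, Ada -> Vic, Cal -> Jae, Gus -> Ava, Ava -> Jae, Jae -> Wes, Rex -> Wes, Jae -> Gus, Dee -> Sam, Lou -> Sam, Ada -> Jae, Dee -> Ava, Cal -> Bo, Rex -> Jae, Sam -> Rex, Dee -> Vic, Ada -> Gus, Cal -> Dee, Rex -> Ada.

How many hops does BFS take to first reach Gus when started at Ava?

2

Level 0: Ava
Level 1: Ada, Jae, Lou
Level 2: Bo, Cal, Gus, Rex, Sam, Vic, Wes
Level 3: Dee
Gus first appears at level 2.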